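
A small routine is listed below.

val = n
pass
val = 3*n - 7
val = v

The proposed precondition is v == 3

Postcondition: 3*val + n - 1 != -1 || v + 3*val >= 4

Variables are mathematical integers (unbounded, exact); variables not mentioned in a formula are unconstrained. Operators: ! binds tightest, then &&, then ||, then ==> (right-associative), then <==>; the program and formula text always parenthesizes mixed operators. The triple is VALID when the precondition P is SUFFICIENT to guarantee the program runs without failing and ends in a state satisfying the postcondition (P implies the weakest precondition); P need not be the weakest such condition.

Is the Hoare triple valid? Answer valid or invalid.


Working backward. After the program, the postcondition 3*val + n - 1 != -1 || v + 3*val >= 4 must hold; in canonical form it is n + 3*val != 0 || v + 3*val >= 4.
Before val := v: n + 3*v != 0 || 4*v >= 4
Before val := 3*n - 7: n + 3*v != 0 || 4*v >= 4
Before skip: n + 3*v != 0 || 4*v >= 4
Before val := n: n + 3*v != 0 || 4*v >= 4
The weakest precondition is n + 3*v != 0 || 4*v >= 4.
Check whether v == 3 implies it.
Every state satisfying the precondition satisfies the weakest precondition: the implication holds.
Answer: valid


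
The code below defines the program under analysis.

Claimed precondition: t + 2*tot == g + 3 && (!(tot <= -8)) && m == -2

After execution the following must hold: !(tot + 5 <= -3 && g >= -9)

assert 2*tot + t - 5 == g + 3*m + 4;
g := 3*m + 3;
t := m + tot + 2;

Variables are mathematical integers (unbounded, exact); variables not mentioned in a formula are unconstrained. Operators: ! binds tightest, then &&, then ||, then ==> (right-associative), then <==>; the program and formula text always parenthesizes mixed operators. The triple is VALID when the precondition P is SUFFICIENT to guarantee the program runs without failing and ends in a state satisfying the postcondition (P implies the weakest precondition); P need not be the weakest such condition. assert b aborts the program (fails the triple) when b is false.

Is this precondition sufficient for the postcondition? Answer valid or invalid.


Working backward. After the program, the postcondition !(tot + 5 <= -3 && g >= -9) must hold; in canonical form it is !(tot <= -8 && g >= -9).
Before t := m + tot + 2: !(tot <= -8 && g >= -9)
Before g := 3*m + 3: !(tot <= -8 && 3*m >= -12)
Before assert 2*tot + t - 5 == g + 3*m + 4: t + 2*tot == g + 3*m + 9 && (!(tot <= -8 && 3*m >= -12))
The weakest precondition is t + 2*tot == g + 3*m + 9 && (!(tot <= -8 && 3*m >= -12)).
Check whether t + 2*tot == g + 3 && (!(tot <= -8)) && m == -2 implies it.
Every state satisfying the precondition satisfies the weakest precondition: the implication holds.
Answer: valid


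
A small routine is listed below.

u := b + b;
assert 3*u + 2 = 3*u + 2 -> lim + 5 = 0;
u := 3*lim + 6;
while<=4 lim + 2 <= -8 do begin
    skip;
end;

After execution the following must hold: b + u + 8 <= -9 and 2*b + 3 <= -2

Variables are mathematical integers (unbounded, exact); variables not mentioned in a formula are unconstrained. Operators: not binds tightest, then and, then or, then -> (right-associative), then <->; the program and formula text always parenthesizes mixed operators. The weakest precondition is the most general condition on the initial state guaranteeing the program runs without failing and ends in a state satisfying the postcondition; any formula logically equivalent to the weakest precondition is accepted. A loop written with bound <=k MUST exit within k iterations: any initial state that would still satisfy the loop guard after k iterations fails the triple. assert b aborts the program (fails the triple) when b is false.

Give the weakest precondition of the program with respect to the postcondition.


Working backward. After the program, the postcondition b + u + 8 <= -9 and 2*b + 3 <= -2 must hold; in canonical form it is b + u <= -17 and 2*b <= -5.
Before the loop (bound <=4), unroll the exhaustion recursion (WP_0 = exit-now case; WP_j = one more guarded iteration, up to j = 4):
  WP_0: (not (lim <= -10)) and b + u <= -17 and 2*b <= -5
  WP_1: (lim <= -10 -> ((not (lim <= -10)) and b + u <= -17 and 2*b <= -5)) and ((not (lim <= -10)) -> (b + u <= -17 and 2*b <= -5))
  WP_2: (lim <= -10 -> ((lim <= -10 -> ((not (lim <= -10)) and b + u <= -17 and 2*b <= -5)) and ((not (lim <= -10)) -> (b + u <= -17 and 2*b <= -5)))) and ((not (lim <= -10)) -> (b + u <= -17 and 2*b <= -5))
  WP_3: (lim <= -10 -> ((lim <= -10 -> ((lim <= -10 -> ((not (lim <= -10)) and b + u <= -17 and 2*b <= -5)) and ((not (lim <= -10)) -> (b + u <= -17 and 2*b <= -5)))) and ((not (lim <= -10)) -> (b + u <= -17 and 2*b <= -5)))) and ((not (lim <= -10)) -> (b + u <= -17 and 2*b <= -5))
  WP_4: (lim <= -10 -> ((lim <= -10 -> ((lim <= -10 -> ((lim <= -10 -> ((not (lim <= -10)) and b + u <= -17 and 2*b <= -5)) and ((not (lim <= -10)) -> (b + u <= -17 and 2*b <= -5)))) and ((not (lim <= -10)) -> (b + u <= -17 and 2*b <= -5)))) and ((not (lim <= -10)) -> (b + u <= -17 and 2*b <= -5)))) and ((not (lim <= -10)) -> (b + u <= -17 and 2*b <= -5))
So before the loop: (lim <= -10 -> ((lim <= -10 -> ((lim <= -10 -> ((lim <= -10 -> ((not (lim <= -10)) and b + u <= -17 and 2*b <= -5)) and ((not (lim <= -10)) -> (b + u <= -17 and 2*b <= -5)))) and ((not (lim <= -10)) -> (b + u <= -17 and 2*b <= -5)))) and ((not (lim <= -10)) -> (b + u <= -17 and 2*b <= -5)))) and ((not (lim <= -10)) -> (b + u <= -17 and 2*b <= -5))
Before u := 3*lim + 6: (lim <= -10 -> ((lim <= -10 -> ((lim <= -10 -> ((lim <= -10 -> ((not (lim <= -10)) and b + 3*lim <= -23 and 2*b <= -5)) and ((not (lim <= -10)) -> (b + 3*lim <= -23 and 2*b <= -5)))) and ((not (lim <= -10)) -> (b + 3*lim <= -23 and 2*b <= -5)))) and ((not (lim <= -10)) -> (b + 3*lim <= -23 and 2*b <= -5)))) and ((not (lim <= -10)) -> (b + 3*lim <= -23 and 2*b <= -5))
Before assert 3*u + 2 = 3*u + 2 -> lim + 5 = 0: lim = -5 and (lim <= -10 -> ((lim <= -10 -> ((lim <= -10 -> ((lim <= -10 -> ((not (lim <= -10)) and b + 3*lim <= -23 and 2*b <= -5)) and ((not (lim <= -10)) -> (b + 3*lim <= -23 and 2*b <= -5)))) and ((not (lim <= -10)) -> (b + 3*lim <= -23 and 2*b <= -5)))) and ((not (lim <= -10)) -> (b + 3*lim <= -23 and 2*b <= -5)))) and ((not (lim <= -10)) -> (b + 3*lim <= -23 and 2*b <= -5))
Before u := b + b: lim = -5 and (lim <= -10 -> ((lim <= -10 -> ((lim <= -10 -> ((lim <= -10 -> ((not (lim <= -10)) and b + 3*lim <= -23 and 2*b <= -5)) and ((not (lim <= -10)) -> (b + 3*lim <= -23 and 2*b <= -5)))) and ((not (lim <= -10)) -> (b + 3*lim <= -23 and 2*b <= -5)))) and ((not (lim <= -10)) -> (b + 3*lim <= -23 and 2*b <= -5)))) and ((not (lim <= -10)) -> (b + 3*lim <= -23 and 2*b <= -5))
Answer: WP = lim = -5 and (lim <= -10 -> ((lim <= -10 -> ((lim <= -10 -> ((lim <= -10 -> ((not (lim <= -10)) and b + 3*lim <= -23 and 2*b <= -5)) and ((not (lim <= -10)) -> (b + 3*lim <= -23 and 2*b <= -5)))) and ((not (lim <= -10)) -> (b + 3*lim <= -23 and 2*b <= -5)))) and ((not (lim <= -10)) -> (b + 3*lim <= -23 and 2*b <= -5)))) and ((not (lim <= -10)) -> (b + 3*lim <= -23 and 2*b <= -5))


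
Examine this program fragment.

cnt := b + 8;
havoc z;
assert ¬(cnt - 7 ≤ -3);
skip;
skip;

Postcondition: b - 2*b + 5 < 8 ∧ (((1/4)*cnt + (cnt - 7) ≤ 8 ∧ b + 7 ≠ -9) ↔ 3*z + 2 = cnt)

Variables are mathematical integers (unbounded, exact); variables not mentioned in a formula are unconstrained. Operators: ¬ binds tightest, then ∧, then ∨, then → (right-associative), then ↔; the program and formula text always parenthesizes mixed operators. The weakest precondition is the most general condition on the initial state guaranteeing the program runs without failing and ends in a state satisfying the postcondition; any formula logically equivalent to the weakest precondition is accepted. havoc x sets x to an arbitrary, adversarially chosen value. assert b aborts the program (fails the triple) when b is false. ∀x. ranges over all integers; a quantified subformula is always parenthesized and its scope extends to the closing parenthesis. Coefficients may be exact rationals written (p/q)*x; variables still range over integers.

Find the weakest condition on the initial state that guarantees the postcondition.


Working backward. After the program, the postcondition b - 2*b + 5 < 8 ∧ (((1/4)*cnt + (cnt - 7) ≤ 8 ∧ b + 7 ≠ -9) ↔ 3*z + 2 = cnt) must hold; in canonical form it is b > -3 ∧ (((5/4)*cnt ≤ 15 ∧ b ≠ -16) ↔ 3*z = cnt - 2).
Before skip: b > -3 ∧ (((5/4)*cnt ≤ 15 ∧ b ≠ -16) ↔ 3*z = cnt - 2)
Before skip: b > -3 ∧ (((5/4)*cnt ≤ 15 ∧ b ≠ -16) ↔ 3*z = cnt - 2)
Before assert ¬(cnt - 7 ≤ -3): (¬(cnt ≤ 4)) ∧ b > -3 ∧ (((5/4)*cnt ≤ 15 ∧ b ≠ -16) ↔ 3*z = cnt - 2)
Before havoc z: ∀z_1. ((¬(cnt ≤ 4)) ∧ b > -3 ∧ (((5/4)*cnt ≤ 15 ∧ b ≠ -16) ↔ 3*z_1 = cnt - 2))
Before cnt := b + 8: ∀z_1. ((¬(b ≤ -4)) ∧ b > -3 ∧ (((5/4)*b ≤ 5 ∧ b ≠ -16) ↔ 3*z_1 = b + 6))
Answer: WP = ∀z_1. ((¬(b ≤ -4)) ∧ b > -3 ∧ (((5/4)*b ≤ 5 ∧ b ≠ -16) ↔ 3*z_1 = b + 6))


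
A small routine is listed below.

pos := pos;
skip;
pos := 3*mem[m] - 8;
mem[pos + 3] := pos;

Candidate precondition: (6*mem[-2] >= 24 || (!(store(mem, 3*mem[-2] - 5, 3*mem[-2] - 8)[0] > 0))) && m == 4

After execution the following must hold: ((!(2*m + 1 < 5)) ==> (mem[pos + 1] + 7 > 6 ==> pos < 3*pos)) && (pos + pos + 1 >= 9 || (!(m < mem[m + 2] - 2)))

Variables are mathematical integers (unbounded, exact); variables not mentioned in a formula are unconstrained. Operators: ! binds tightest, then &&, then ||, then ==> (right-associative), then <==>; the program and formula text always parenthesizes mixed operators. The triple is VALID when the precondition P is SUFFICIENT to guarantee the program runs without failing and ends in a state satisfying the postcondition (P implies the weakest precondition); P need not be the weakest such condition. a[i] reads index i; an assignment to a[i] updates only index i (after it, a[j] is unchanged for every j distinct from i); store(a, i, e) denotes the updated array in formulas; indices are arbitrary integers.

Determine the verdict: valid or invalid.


Working backward. After the program, the postcondition ((!(2*m + 1 < 5)) ==> (mem[pos + 1] + 7 > 6 ==> pos < 3*pos)) && (pos + pos + 1 >= 9 || (!(m < mem[m + 2] - 2))) must hold; in canonical form it is ((!(2*m < 4)) ==> (mem[pos + 1] > -1 ==> 2*pos > 0)) && (2*pos >= 8 || (!(m < mem[m + 2] - 2))).
Before mem[pos + 3] := pos: ((!(2*m < 4)) ==> (store(mem, pos + 3, pos)[pos + 1] > -1 ==> 2*pos > 0)) && (2*pos >= 8 || (!(m < store(mem, pos + 3, pos)[m + 2] - 2)))
Before pos := 3*mem[m] - 8: ((!(2*m < 4)) ==> (store(mem, 3*mem[m] - 5, 3*mem[m] - 8)[3*mem[m] - 7] > -1 ==> 6*mem[m] > 16)) && (6*mem[m] >= 24 || (!(m < store(mem, 3*mem[m] - 5, 3*mem[m] - 8)[m + 2] - 2)))
Before skip: ((!(2*m < 4)) ==> (store(mem, 3*mem[m] - 5, 3*mem[m] - 8)[3*mem[m] - 7] > -1 ==> 6*mem[m] > 16)) && (6*mem[m] >= 24 || (!(m < store(mem, 3*mem[m] - 5, 3*mem[m] - 8)[m + 2] - 2)))
Before pos := pos: ((!(2*m < 4)) ==> (store(mem, 3*mem[m] - 5, 3*mem[m] - 8)[3*mem[m] - 7] > -1 ==> 6*mem[m] > 16)) && (6*mem[m] >= 24 || (!(m < store(mem, 3*mem[m] - 5, 3*mem[m] - 8)[m + 2] - 2)))
The weakest precondition is ((!(2*m < 4)) ==> (store(mem, 3*mem[m] - 5, 3*mem[m] - 8)[3*mem[m] - 7] > -1 ==> 6*mem[m] > 16)) && (6*mem[m] >= 24 || (!(m < store(mem, 3*mem[m] - 5, 3*mem[m] - 8)[m + 2] - 2))).
Check whether (6*mem[-2] >= 24 || (!(store(mem, 3*mem[-2] - 5, 3*mem[-2] - 8)[0] > 0))) && m == 4 implies it.
Countermodel: at the initial state m = 4, mem = {[-7] = 2, [-5] = 2, [-2] = 22041, [0] = 2, [4] = 0, [6] = 30159, [66118] = 2, elsewhere 2}, the precondition holds but the weakest precondition fails.
Answer: invalid


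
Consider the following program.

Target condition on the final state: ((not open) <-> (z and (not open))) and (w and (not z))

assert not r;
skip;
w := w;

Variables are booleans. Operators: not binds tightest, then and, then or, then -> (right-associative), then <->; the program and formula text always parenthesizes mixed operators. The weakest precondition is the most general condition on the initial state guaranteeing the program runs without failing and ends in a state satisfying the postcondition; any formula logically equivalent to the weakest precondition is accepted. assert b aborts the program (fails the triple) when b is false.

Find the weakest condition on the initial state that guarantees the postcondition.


Working backward. After the program, the postcondition ((not open) <-> (z and (not open))) and (w and (not z)) must hold; in canonical form it is ((not open) <-> (z and (not open))) and w and (not z).
Before w := w: ((not open) <-> (z and (not open))) and w and (not z)
Before skip: ((not open) <-> (z and (not open))) and w and (not z)
Before assert not r: (not r) and ((not open) <-> (z and (not open))) and w and (not z)
Answer: WP = (not r) and ((not open) <-> (z and (not open))) and w and (not z)


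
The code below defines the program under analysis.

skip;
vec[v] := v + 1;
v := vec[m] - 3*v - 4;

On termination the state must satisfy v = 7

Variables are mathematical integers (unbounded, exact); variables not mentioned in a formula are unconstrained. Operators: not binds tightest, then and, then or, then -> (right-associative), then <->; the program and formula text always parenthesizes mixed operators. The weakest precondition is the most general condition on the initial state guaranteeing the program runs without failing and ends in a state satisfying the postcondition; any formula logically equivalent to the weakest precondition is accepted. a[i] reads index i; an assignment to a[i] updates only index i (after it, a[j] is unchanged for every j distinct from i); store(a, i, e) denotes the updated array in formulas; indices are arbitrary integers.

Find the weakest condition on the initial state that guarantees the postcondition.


Working backward. After the program, v = 7 must hold.
Before v := vec[m] - 3*v - 4: vec[m] = 3*v + 11
Before vec[v] := v + 1: store(vec, v, v + 1)[m] = 3*v + 11
Before skip: store(vec, v, v + 1)[m] = 3*v + 11
Answer: WP = store(vec, v, v + 1)[m] = 3*v + 11


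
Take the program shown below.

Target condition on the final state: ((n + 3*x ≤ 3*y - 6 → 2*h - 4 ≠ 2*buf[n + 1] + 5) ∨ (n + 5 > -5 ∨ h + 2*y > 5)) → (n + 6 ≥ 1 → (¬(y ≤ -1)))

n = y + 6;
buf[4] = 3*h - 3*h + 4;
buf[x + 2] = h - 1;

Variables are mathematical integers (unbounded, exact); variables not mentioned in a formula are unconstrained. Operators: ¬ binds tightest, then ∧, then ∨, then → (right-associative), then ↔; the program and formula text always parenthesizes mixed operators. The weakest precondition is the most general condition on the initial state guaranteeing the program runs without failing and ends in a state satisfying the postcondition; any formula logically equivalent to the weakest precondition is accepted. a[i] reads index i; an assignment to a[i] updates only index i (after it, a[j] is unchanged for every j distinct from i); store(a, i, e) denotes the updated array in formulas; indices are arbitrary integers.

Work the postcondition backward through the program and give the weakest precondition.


Working backward. After the program, the postcondition ((n + 3*x ≤ 3*y - 6 → 2*h - 4 ≠ 2*buf[n + 1] + 5) ∨ (n + 5 > -5 ∨ h + 2*y > 5)) → (n + 6 ≥ 1 → (¬(y ≤ -1))) must hold; in canonical form it is ((n + 3*x ≤ 3*y - 6 → 2*h ≠ 2*buf[n + 1] + 9) ∨ n > -10 ∨ h + 2*y > 5) → (n ≥ -5 → (¬(y ≤ -1))).
Before buf[x + 2] := h - 1: ((n + 3*x ≤ 3*y - 6 → 2*h ≠ 2*store(buf, x + 2, h - 1)[n + 1] + 9) ∨ n > -10 ∨ h + 2*y > 5) → (n ≥ -5 → (¬(y ≤ -1)))
Before buf[4] := 3*h - 3*h + 4: ((n + 3*x ≤ 3*y - 6 → 2*h ≠ 2*store(store(buf, 4, 4), x + 2, h - 1)[n + 1] + 9) ∨ n > -10 ∨ h + 2*y > 5) → (n ≥ -5 → (¬(y ≤ -1)))
Before n := y + 6: ((3*x ≤ 2*y - 12 → 2*h ≠ 2*store(store(buf, 4, 4), x + 2, h - 1)[y + 7] + 9) ∨ y > -16 ∨ h + 2*y > 5) → (y ≥ -11 → (¬(y ≤ -1)))
Answer: WP = ((3*x ≤ 2*y - 12 → 2*h ≠ 2*store(store(buf, 4, 4), x + 2, h - 1)[y + 7] + 9) ∨ y > -16 ∨ h + 2*y > 5) → (y ≥ -11 → (¬(y ≤ -1)))


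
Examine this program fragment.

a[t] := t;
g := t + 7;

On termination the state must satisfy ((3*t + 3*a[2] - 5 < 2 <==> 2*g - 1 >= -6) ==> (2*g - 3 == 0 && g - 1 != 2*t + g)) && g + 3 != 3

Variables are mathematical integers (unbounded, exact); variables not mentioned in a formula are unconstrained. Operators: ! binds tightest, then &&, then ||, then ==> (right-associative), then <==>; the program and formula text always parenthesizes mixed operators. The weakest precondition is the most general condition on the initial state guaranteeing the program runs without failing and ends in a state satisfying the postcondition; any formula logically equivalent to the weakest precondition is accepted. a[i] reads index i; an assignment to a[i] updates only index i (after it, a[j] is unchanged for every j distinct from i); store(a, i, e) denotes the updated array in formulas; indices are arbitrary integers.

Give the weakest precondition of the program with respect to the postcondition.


Working backward. After the program, the postcondition ((3*t + 3*a[2] - 5 < 2 <==> 2*g - 1 >= -6) ==> (2*g - 3 == 0 && g - 1 != 2*t + g)) && g + 3 != 3 must hold; in canonical form it is ((3*a[2] + 3*t < 7 <==> 2*g >= -5) ==> (2*g == 3 && 2*t != -1)) && g != 0.
Before g := t + 7: ((3*a[2] + 3*t < 7 <==> 2*t >= -19) ==> (2*t == -11 && 2*t != -1)) && t != -7
Before a[t] := t: ((3*store(a, t, t)[2] + 3*t < 7 <==> 2*t >= -19) ==> (2*t == -11 && 2*t != -1)) && t != -7
Answer: WP = ((3*store(a, t, t)[2] + 3*t < 7 <==> 2*t >= -19) ==> (2*t == -11 && 2*t != -1)) && t != -7


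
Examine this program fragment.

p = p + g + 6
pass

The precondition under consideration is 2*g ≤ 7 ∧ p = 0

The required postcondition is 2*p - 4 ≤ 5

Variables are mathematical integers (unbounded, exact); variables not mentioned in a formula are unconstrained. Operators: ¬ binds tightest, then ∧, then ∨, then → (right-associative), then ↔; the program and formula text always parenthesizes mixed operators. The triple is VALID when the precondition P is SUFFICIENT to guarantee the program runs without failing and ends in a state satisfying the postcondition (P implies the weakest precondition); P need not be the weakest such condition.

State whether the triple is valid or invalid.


Working backward. After the program, the postcondition 2*p - 4 ≤ 5 must hold; in canonical form it is 2*p ≤ 9.
Before skip: 2*p ≤ 9
Before p := p + g + 6: 2*g + 2*p ≤ -3
The weakest precondition is 2*g + 2*p ≤ -3.
Check whether 2*g ≤ 7 ∧ p = 0 implies it.
Countermodel: at the initial state g = -1, p = 0, the precondition holds but the weakest precondition fails.
Answer: invalid


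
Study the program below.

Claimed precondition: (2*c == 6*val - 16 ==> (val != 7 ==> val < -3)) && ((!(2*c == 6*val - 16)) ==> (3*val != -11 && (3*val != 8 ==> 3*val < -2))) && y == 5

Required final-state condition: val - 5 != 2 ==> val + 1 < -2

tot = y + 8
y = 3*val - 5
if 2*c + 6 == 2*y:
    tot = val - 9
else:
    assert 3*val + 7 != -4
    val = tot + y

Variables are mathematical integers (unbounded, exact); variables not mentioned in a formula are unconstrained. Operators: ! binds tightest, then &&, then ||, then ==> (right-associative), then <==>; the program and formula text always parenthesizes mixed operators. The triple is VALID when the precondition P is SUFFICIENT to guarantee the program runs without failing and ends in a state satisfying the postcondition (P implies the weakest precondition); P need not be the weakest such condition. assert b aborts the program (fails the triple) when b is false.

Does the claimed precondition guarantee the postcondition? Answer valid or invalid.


Working backward. After the program, the postcondition val - 5 != 2 ==> val + 1 < -2 must hold; in canonical form it is val != 7 ==> val < -3.
Then branch requires val != 7 ==> val < -3; else branch requires 3*val != -11 && (tot + y != 7 ==> tot + y < -3).
Before the if: (2*c == 2*y - 6 ==> (val != 7 ==> val < -3)) && ((!(2*c == 2*y - 6)) ==> (3*val != -11 && (tot + y != 7 ==> tot + y < -3)))
Before y := 3*val - 5: (2*c == 6*val - 16 ==> (val != 7 ==> val < -3)) && ((!(2*c == 6*val - 16)) ==> (3*val != -11 && (tot + 3*val != 12 ==> tot + 3*val < 2)))
Before tot := y + 8: (2*c == 6*val - 16 ==> (val != 7 ==> val < -3)) && ((!(2*c == 6*val - 16)) ==> (3*val != -11 && (3*val + y != 4 ==> 3*val + y < -6)))
The weakest precondition is (2*c == 6*val - 16 ==> (val != 7 ==> val < -3)) && ((!(2*c == 6*val - 16)) ==> (3*val != -11 && (3*val + y != 4 ==> 3*val + y < -6))).
Check whether (2*c == 6*val - 16 ==> (val != 7 ==> val < -3)) && ((!(2*c == 6*val - 16)) ==> (3*val != -11 && (3*val != 8 ==> 3*val < -2))) && y == 5 implies it.
Countermodel: at the initial state c = 0, val = -1, y = 5, the precondition holds but the weakest precondition fails.
Answer: invalid


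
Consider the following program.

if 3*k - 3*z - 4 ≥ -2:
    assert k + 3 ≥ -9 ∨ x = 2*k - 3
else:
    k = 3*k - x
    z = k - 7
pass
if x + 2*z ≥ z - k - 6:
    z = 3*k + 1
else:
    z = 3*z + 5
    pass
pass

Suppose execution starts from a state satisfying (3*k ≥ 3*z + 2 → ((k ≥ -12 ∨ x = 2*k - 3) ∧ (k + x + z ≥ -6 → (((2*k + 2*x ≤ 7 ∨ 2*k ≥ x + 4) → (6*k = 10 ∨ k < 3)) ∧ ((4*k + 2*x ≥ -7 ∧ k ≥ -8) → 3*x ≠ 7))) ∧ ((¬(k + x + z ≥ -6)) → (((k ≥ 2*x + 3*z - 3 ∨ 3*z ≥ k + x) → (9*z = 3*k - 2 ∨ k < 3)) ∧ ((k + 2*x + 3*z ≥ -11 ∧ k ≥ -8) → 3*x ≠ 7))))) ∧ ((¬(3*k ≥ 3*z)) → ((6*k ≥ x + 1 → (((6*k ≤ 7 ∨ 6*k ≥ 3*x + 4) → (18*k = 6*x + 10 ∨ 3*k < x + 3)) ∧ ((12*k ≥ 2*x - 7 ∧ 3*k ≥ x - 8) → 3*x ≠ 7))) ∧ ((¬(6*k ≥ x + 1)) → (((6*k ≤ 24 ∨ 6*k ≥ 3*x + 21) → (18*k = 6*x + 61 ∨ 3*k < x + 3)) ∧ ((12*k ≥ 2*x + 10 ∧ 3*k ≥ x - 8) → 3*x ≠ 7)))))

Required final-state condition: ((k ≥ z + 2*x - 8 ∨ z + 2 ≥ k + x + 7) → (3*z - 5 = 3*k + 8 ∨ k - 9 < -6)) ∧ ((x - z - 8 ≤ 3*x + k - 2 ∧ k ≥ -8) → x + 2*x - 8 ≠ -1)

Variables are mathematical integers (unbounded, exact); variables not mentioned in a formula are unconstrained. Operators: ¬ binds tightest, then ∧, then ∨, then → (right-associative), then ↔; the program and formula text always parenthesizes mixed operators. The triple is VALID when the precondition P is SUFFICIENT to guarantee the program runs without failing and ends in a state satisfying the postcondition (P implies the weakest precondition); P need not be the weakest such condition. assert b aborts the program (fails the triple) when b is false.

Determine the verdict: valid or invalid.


Working backward. After the program, the postcondition ((k ≥ z + 2*x - 8 ∨ z + 2 ≥ k + x + 7) → (3*z - 5 = 3*k + 8 ∨ k - 9 < -6)) ∧ ((x - z - 8 ≤ 3*x + k - 2 ∧ k ≥ -8) → x + 2*x - 8 ≠ -1) must hold; in canonical form it is ((k ≥ 2*x + z - 8 ∨ z ≥ k + x + 5) → (3*z = 3*k + 13 ∨ k < 3)) ∧ ((k + 2*x + z ≥ -6 ∧ k ≥ -8) → 3*x ≠ 7).
Before skip: ((k ≥ 2*x + z - 8 ∨ z ≥ k + x + 5) → (3*z = 3*k + 13 ∨ k < 3)) ∧ ((k + 2*x + z ≥ -6 ∧ k ≥ -8) → 3*x ≠ 7)
Then branch requires ((2*k + 2*x ≤ 7 ∨ 2*k ≥ x + 4) → (6*k = 10 ∨ k < 3)) ∧ ((4*k + 2*x ≥ -7 ∧ k ≥ -8) → 3*x ≠ 7); else branch requires ((k ≥ 2*x + 3*z - 3 ∨ 3*z ≥ k + x) → (9*z = 3*k - 2 ∨ k < 3)) ∧ ((k + 2*x + 3*z ≥ -11 ∧ k ≥ -8) → 3*x ≠ 7).
Before the if: (k + x + z ≥ -6 → (((2*k + 2*x ≤ 7 ∨ 2*k ≥ x + 4) → (6*k = 10 ∨ k < 3)) ∧ ((4*k + 2*x ≥ -7 ∧ k ≥ -8) → 3*x ≠ 7))) ∧ ((¬(k + x + z ≥ -6)) → (((k ≥ 2*x + 3*z - 3 ∨ 3*z ≥ k + x) → (9*z = 3*k - 2 ∨ k < 3)) ∧ ((k + 2*x + 3*z ≥ -11 ∧ k ≥ -8) → 3*x ≠ 7)))
Before skip: (k + x + z ≥ -6 → (((2*k + 2*x ≤ 7 ∨ 2*k ≥ x + 4) → (6*k = 10 ∨ k < 3)) ∧ ((4*k + 2*x ≥ -7 ∧ k ≥ -8) → 3*x ≠ 7))) ∧ ((¬(k + x + z ≥ -6)) → (((k ≥ 2*x + 3*z - 3 ∨ 3*z ≥ k + x) → (9*z = 3*k - 2 ∨ k < 3)) ∧ ((k + 2*x + 3*z ≥ -11 ∧ k ≥ -8) → 3*x ≠ 7)))
Then branch requires (k ≥ -12 ∨ x = 2*k - 3) ∧ (k + x + z ≥ -6 → (((2*k + 2*x ≤ 7 ∨ 2*k ≥ x + 4) → (6*k = 10 ∨ k < 3)) ∧ ((4*k + 2*x ≥ -7 ∧ k ≥ -8) → 3*x ≠ 7))) ∧ ((¬(k + x + z ≥ -6)) → (((k ≥ 2*x + 3*z - 3 ∨ 3*z ≥ k + x) → (9*z = 3*k - 2 ∨ k < 3)) ∧ ((k + 2*x + 3*z ≥ -11 ∧ k ≥ -8) → 3*x ≠ 7))); else branch requires (6*k ≥ x + 1 → (((6*k ≤ 7 ∨ 6*k ≥ 3*x + 4) → (18*k = 6*x + 10 ∨ 3*k < x + 3)) ∧ ((12*k ≥ 2*x - 7 ∧ 3*k ≥ x - 8) → 3*x ≠ 7))) ∧ ((¬(6*k ≥ x + 1)) → (((6*k ≤ 24 ∨ 6*k ≥ 3*x + 21) → (18*k = 6*x + 61 ∨ 3*k < x + 3)) ∧ ((12*k ≥ 2*x + 10 ∧ 3*k ≥ x - 8) → 3*x ≠ 7))).
Before the if: (3*k ≥ 3*z + 2 → ((k ≥ -12 ∨ x = 2*k - 3) ∧ (k + x + z ≥ -6 → (((2*k + 2*x ≤ 7 ∨ 2*k ≥ x + 4) → (6*k = 10 ∨ k < 3)) ∧ ((4*k + 2*x ≥ -7 ∧ k ≥ -8) → 3*x ≠ 7))) ∧ ((¬(k + x + z ≥ -6)) → (((k ≥ 2*x + 3*z - 3 ∨ 3*z ≥ k + x) → (9*z = 3*k - 2 ∨ k < 3)) ∧ ((k + 2*x + 3*z ≥ -11 ∧ k ≥ -8) → 3*x ≠ 7))))) ∧ ((¬(3*k ≥ 3*z + 2)) → ((6*k ≥ x + 1 → (((6*k ≤ 7 ∨ 6*k ≥ 3*x + 4) → (18*k = 6*x + 10 ∨ 3*k < x + 3)) ∧ ((12*k ≥ 2*x - 7 ∧ 3*k ≥ x - 8) → 3*x ≠ 7))) ∧ ((¬(6*k ≥ x + 1)) → (((6*k ≤ 24 ∨ 6*k ≥ 3*x + 21) → (18*k = 6*x + 61 ∨ 3*k < x + 3)) ∧ ((12*k ≥ 2*x + 10 ∧ 3*k ≥ x - 8) → 3*x ≠ 7)))))
The weakest precondition is (3*k ≥ 3*z + 2 → ((k ≥ -12 ∨ x = 2*k - 3) ∧ (k + x + z ≥ -6 → (((2*k + 2*x ≤ 7 ∨ 2*k ≥ x + 4) → (6*k = 10 ∨ k < 3)) ∧ ((4*k + 2*x ≥ -7 ∧ k ≥ -8) → 3*x ≠ 7))) ∧ ((¬(k + x + z ≥ -6)) → (((k ≥ 2*x + 3*z - 3 ∨ 3*z ≥ k + x) → (9*z = 3*k - 2 ∨ k < 3)) ∧ ((k + 2*x + 3*z ≥ -11 ∧ k ≥ -8) → 3*x ≠ 7))))) ∧ ((¬(3*k ≥ 3*z + 2)) → ((6*k ≥ x + 1 → (((6*k ≤ 7 ∨ 6*k ≥ 3*x + 4) → (18*k = 6*x + 10 ∨ 3*k < x + 3)) ∧ ((12*k ≥ 2*x - 7 ∧ 3*k ≥ x - 8) → 3*x ≠ 7))) ∧ ((¬(6*k ≥ x + 1)) → (((6*k ≤ 24 ∨ 6*k ≥ 3*x + 21) → (18*k = 6*x + 61 ∨ 3*k < x + 3)) ∧ ((12*k ≥ 2*x + 10 ∧ 3*k ≥ x - 8) → 3*x ≠ 7))))).
Check whether (3*k ≥ 3*z + 2 → ((k ≥ -12 ∨ x = 2*k - 3) ∧ (k + x + z ≥ -6 → (((2*k + 2*x ≤ 7 ∨ 2*k ≥ x + 4) → (6*k = 10 ∨ k < 3)) ∧ ((4*k + 2*x ≥ -7 ∧ k ≥ -8) → 3*x ≠ 7))) ∧ ((¬(k + x + z ≥ -6)) → (((k ≥ 2*x + 3*z - 3 ∨ 3*z ≥ k + x) → (9*z = 3*k - 2 ∨ k < 3)) ∧ ((k + 2*x + 3*z ≥ -11 ∧ k ≥ -8) → 3*x ≠ 7))))) ∧ ((¬(3*k ≥ 3*z)) → ((6*k ≥ x + 1 → (((6*k ≤ 7 ∨ 6*k ≥ 3*x + 4) → (18*k = 6*x + 10 ∨ 3*k < x + 3)) ∧ ((12*k ≥ 2*x - 7 ∧ 3*k ≥ x - 8) → 3*x ≠ 7))) ∧ ((¬(6*k ≥ x + 1)) → (((6*k ≤ 24 ∨ 6*k ≥ 3*x + 21) → (18*k = 6*x + 61 ∨ 3*k < x + 3)) ∧ ((12*k ≥ 2*x + 10 ∧ 3*k ≥ x - 8) → 3*x ≠ 7))))) implies it.
Countermodel: at the initial state k = -1, x = -6, z = -1, the precondition holds but the weakest precondition fails.
Answer: invalid


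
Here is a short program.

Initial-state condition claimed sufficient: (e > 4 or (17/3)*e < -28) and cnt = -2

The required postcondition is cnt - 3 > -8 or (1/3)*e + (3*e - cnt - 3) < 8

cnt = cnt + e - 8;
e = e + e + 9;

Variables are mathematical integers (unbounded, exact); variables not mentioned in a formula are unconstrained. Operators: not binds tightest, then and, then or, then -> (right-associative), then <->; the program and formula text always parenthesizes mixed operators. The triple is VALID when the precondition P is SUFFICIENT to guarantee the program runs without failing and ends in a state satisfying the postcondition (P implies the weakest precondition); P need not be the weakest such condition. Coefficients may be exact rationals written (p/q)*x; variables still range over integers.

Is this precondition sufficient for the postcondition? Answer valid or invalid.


Working backward. After the program, the postcondition cnt - 3 > -8 or (1/3)*e + (3*e - cnt - 3) < 8 must hold; in canonical form it is cnt > -5 or (10/3)*e < cnt + 11.
Before e := e + e + 9: cnt > -5 or (20/3)*e < cnt - 19
Before cnt := cnt + e - 8: cnt + e > 3 or (17/3)*e < cnt - 27
The weakest precondition is cnt + e > 3 or (17/3)*e < cnt - 27.
Check whether (e > 4 or (17/3)*e < -28) and cnt = -2 implies it.
Countermodel: at the initial state cnt = -2, e = 5, the precondition holds but the weakest precondition fails.
Answer: invalid


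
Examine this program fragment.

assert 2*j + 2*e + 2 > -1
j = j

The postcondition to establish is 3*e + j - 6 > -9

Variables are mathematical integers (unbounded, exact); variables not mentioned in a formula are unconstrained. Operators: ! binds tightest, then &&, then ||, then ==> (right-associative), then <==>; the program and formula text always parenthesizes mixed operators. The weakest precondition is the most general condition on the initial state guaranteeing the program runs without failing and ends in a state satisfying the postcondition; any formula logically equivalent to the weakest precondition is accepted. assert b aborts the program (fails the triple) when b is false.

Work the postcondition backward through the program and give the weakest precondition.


Working backward. After the program, the postcondition 3*e + j - 6 > -9 must hold; in canonical form it is 3*e + j > -3.
Before j := j: 3*e + j > -3
Before assert 2*j + 2*e + 2 > -1: 2*e + 2*j > -3 && 3*e + j > -3
Answer: WP = 2*e + 2*j > -3 && 3*e + j > -3


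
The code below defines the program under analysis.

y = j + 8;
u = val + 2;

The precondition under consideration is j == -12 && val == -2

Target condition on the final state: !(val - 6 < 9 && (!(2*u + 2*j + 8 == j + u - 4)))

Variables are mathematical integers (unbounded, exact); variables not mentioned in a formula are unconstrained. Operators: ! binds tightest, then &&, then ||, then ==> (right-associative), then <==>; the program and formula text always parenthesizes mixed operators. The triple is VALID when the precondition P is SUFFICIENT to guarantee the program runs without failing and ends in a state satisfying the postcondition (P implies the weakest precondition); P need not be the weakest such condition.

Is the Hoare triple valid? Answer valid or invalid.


Working backward. After the program, the postcondition !(val - 6 < 9 && (!(2*u + 2*j + 8 == j + u - 4))) must hold; in canonical form it is !(val < 15 && (!(j + u == -12))).
Before u := val + 2: !(val < 15 && (!(j + val == -14)))
Before y := j + 8: !(val < 15 && (!(j + val == -14)))
The weakest precondition is !(val < 15 && (!(j + val == -14))).
Check whether j == -12 && val == -2 implies it.
Every state satisfying the precondition satisfies the weakest precondition: the implication holds.
Answer: valid


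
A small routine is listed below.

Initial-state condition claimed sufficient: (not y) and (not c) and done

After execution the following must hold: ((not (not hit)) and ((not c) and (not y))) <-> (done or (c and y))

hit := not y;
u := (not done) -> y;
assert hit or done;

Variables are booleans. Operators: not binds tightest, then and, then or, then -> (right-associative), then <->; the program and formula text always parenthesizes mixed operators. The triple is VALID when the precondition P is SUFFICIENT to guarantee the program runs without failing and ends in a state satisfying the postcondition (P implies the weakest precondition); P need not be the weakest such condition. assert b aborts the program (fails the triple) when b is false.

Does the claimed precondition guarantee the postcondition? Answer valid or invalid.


Working backward. After the program, the postcondition ((not (not hit)) and ((not c) and (not y))) <-> (done or (c and y)) must hold; in canonical form it is (hit and (not c) and (not y)) <-> (done or (c and y)).
Before assert hit or done: (hit or done) and ((hit and (not c) and (not y)) <-> (done or (c and y)))
Before u := (not done) -> y: (hit or done) and ((hit and (not c) and (not y)) <-> (done or (c and y)))
Before hit := not y: ((not y) or done) and (((not y) and (not c)) <-> (done or (c and y)))
The weakest precondition is ((not y) or done) and (((not y) and (not c)) <-> (done or (c and y))).
Check whether (not y) and (not c) and done implies it.
Every state satisfying the precondition satisfies the weakest precondition: the implication holds.
Answer: valid


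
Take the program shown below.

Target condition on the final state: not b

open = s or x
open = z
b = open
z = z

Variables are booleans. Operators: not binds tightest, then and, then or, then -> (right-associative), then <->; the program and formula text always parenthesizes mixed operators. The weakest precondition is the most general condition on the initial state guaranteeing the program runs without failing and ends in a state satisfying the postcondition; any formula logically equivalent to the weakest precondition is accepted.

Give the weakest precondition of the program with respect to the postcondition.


Working backward. After the program, not b must hold.
Before z := z: not b
Before b := open: not open
Before open := z: not z
Before open := s or x: not z
Answer: WP = not z


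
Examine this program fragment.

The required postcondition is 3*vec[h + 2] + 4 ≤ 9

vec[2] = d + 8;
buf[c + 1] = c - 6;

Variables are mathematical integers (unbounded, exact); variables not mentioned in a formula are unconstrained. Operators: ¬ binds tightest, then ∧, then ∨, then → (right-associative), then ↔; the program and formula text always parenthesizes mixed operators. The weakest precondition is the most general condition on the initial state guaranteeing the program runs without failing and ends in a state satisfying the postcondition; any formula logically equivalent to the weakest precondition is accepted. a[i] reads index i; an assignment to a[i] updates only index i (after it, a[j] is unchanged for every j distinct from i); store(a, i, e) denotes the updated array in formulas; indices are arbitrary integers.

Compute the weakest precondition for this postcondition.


Working backward. After the program, the postcondition 3*vec[h + 2] + 4 ≤ 9 must hold; in canonical form it is 3*vec[h + 2] ≤ 5.
Before buf[c + 1] := c - 6: 3*vec[h + 2] ≤ 5
Before vec[2] := d + 8: 3*store(vec, 2, d + 8)[h + 2] ≤ 5
Answer: WP = 3*store(vec, 2, d + 8)[h + 2] ≤ 5


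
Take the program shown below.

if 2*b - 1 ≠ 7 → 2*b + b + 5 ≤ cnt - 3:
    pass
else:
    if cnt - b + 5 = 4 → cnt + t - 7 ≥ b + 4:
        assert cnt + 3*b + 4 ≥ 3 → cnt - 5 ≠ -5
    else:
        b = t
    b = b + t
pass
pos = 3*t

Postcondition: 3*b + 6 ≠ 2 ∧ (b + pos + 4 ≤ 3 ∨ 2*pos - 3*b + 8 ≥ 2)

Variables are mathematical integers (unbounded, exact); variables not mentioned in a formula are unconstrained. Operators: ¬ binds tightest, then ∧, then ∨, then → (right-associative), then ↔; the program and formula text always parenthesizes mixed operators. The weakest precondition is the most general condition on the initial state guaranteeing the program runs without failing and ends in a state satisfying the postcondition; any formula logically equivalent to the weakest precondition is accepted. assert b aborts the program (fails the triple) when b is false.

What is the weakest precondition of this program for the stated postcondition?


Working backward. After the program, the postcondition 3*b + 6 ≠ 2 ∧ (b + pos + 4 ≤ 3 ∨ 2*pos - 3*b + 8 ≥ 2) must hold; in canonical form it is 3*b ≠ -4 ∧ (b + pos ≤ -1 ∨ 2*pos ≥ 3*b - 6).
Before pos := 3*t: 3*b ≠ -4 ∧ (b + 3*t ≤ -1 ∨ 6*t ≥ 3*b - 6)
Before skip: 3*b ≠ -4 ∧ (b + 3*t ≤ -1 ∨ 6*t ≥ 3*b - 6)
Then branch requires 3*b ≠ -4 ∧ (b + 3*t ≤ -1 ∨ 6*t ≥ 3*b - 6); else branch requires ((cnt = b - 1 → cnt + t ≥ b + 11) → ((3*b + cnt ≥ -1 → cnt ≠ 0) ∧ 3*b + 3*t ≠ -4 ∧ (b + 4*t ≤ -1 ∨ 3*t ≥ 3*b - 6))) ∧ ((¬(cnt = b - 1 → cnt + t ≥ b + 11)) → 6*t ≠ -4).
Before the if: ((2*b ≠ 8 → 3*b ≤ cnt - 8) → (3*b ≠ -4 ∧ (b + 3*t ≤ -1 ∨ 6*t ≥ 3*b - 6))) ∧ ((¬(2*b ≠ 8 → 3*b ≤ cnt - 8)) → (((cnt = b - 1 → cnt + t ≥ b + 11) → ((3*b + cnt ≥ -1 → cnt ≠ 0) ∧ 3*b + 3*t ≠ -4 ∧ (b + 4*t ≤ -1 ∨ 3*t ≥ 3*b - 6))) ∧ ((¬(cnt = b - 1 → cnt + t ≥ b + 11)) → 6*t ≠ -4)))
Answer: WP = ((2*b ≠ 8 → 3*b ≤ cnt - 8) → (3*b ≠ -4 ∧ (b + 3*t ≤ -1 ∨ 6*t ≥ 3*b - 6))) ∧ ((¬(2*b ≠ 8 → 3*b ≤ cnt - 8)) → (((cnt = b - 1 → cnt + t ≥ b + 11) → ((3*b + cnt ≥ -1 → cnt ≠ 0) ∧ 3*b + 3*t ≠ -4 ∧ (b + 4*t ≤ -1 ∨ 3*t ≥ 3*b - 6))) ∧ ((¬(cnt = b - 1 → cnt + t ≥ b + 11)) → 6*t ≠ -4)))


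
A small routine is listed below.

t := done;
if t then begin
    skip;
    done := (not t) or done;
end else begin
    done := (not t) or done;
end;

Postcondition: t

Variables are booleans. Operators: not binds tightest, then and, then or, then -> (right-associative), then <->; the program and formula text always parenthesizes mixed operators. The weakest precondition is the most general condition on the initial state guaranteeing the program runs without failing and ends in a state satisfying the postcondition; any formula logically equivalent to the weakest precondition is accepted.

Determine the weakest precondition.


Working backward. After the program, t must hold.
Then branch requires t; else branch requires t.
Before the if: (not t) -> t
Before t := done: (not done) -> done
Answer: WP = (not done) -> done


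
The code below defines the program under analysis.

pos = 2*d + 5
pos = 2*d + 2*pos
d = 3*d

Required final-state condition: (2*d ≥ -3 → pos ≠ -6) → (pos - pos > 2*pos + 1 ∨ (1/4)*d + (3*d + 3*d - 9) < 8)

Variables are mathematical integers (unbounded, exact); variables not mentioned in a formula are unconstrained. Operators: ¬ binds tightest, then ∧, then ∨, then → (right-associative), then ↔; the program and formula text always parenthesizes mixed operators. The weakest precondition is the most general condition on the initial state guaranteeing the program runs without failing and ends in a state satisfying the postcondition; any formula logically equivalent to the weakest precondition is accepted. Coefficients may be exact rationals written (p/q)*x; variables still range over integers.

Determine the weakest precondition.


Working backward. After the program, the postcondition (2*d ≥ -3 → pos ≠ -6) → (pos - pos > 2*pos + 1 ∨ (1/4)*d + (3*d + 3*d - 9) < 8) must hold; in canonical form it is (2*d ≥ -3 → pos ≠ -6) → (2*pos < -1 ∨ (25/4)*d < 17).
Before d := 3*d: (6*d ≥ -3 → pos ≠ -6) → (2*pos < -1 ∨ (75/4)*d < 17)
Before pos := 2*d + 2*pos: (6*d ≥ -3 → 2*d + 2*pos ≠ -6) → (4*d + 4*pos < -1 ∨ (75/4)*d < 17)
Before pos := 2*d + 5: (6*d ≥ -3 → 6*d ≠ -16) → (12*d < -21 ∨ (75/4)*d < 17)
Answer: WP = (6*d ≥ -3 → 6*d ≠ -16) → (12*d < -21 ∨ (75/4)*d < 17)


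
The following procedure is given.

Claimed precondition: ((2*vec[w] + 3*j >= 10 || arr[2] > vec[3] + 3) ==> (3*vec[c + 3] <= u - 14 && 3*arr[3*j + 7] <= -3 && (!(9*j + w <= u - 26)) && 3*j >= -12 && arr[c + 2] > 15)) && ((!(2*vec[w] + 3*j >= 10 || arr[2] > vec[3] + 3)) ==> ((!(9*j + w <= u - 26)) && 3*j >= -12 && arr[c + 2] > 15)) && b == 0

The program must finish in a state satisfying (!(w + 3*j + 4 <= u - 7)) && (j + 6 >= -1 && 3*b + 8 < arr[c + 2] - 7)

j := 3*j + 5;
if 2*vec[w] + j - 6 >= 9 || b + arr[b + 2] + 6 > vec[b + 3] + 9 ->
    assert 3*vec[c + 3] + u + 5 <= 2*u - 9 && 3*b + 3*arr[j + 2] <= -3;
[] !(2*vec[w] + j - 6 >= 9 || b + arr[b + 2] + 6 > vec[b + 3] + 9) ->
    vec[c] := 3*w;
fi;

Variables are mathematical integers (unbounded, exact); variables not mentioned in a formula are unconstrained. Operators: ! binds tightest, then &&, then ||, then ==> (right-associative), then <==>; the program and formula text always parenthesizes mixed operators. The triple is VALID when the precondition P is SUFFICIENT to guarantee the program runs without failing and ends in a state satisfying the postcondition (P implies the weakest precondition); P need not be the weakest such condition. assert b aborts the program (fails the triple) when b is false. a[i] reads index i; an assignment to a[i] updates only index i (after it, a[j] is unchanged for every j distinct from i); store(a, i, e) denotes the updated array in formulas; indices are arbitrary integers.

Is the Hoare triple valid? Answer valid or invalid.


Working backward. After the program, the postcondition (!(w + 3*j + 4 <= u - 7)) && (j + 6 >= -1 && 3*b + 8 < arr[c + 2] - 7) must hold; in canonical form it is (!(3*j + w <= u - 11)) && j >= -7 && 3*b < arr[c + 2] - 15.
Then branch requires 3*vec[c + 3] <= u - 14 && 3*arr[j + 2] + 3*b <= -3 && (!(3*j + w <= u - 11)) && j >= -7 && 3*b < arr[c + 2] - 15; else branch requires (!(3*j + w <= u - 11)) && j >= -7 && 3*b < arr[c + 2] - 15.
Before the if: ((2*vec[w] + j >= 15 || arr[b + 2] + b > vec[b + 3] + 3) ==> (3*vec[c + 3] <= u - 14 && 3*arr[j + 2] + 3*b <= -3 && (!(3*j + w <= u - 11)) && j >= -7 && 3*b < arr[c + 2] - 15)) && ((!(2*vec[w] + j >= 15 || arr[b + 2] + b > vec[b + 3] + 3)) ==> ((!(3*j + w <= u - 11)) && j >= -7 && 3*b < arr[c + 2] - 15))
Before j := 3*j + 5: ((2*vec[w] + 3*j >= 10 || arr[b + 2] + b > vec[b + 3] + 3) ==> (3*vec[c + 3] <= u - 14 && 3*arr[3*j + 7] + 3*b <= -3 && (!(9*j + w <= u - 26)) && 3*j >= -12 && 3*b < arr[c + 2] - 15)) && ((!(2*vec[w] + 3*j >= 10 || arr[b + 2] + b > vec[b + 3] + 3)) ==> ((!(9*j + w <= u - 26)) && 3*j >= -12 && 3*b < arr[c + 2] - 15))
The weakest precondition is ((2*vec[w] + 3*j >= 10 || arr[b + 2] + b > vec[b + 3] + 3) ==> (3*vec[c + 3] <= u - 14 && 3*arr[3*j + 7] + 3*b <= -3 && (!(9*j + w <= u - 26)) && 3*j >= -12 && 3*b < arr[c + 2] - 15)) && ((!(2*vec[w] + 3*j >= 10 || arr[b + 2] + b > vec[b + 3] + 3)) ==> ((!(9*j + w <= u - 26)) && 3*j >= -12 && 3*b < arr[c + 2] - 15)).
Check whether ((2*vec[w] + 3*j >= 10 || arr[2] > vec[3] + 3) ==> (3*vec[c + 3] <= u - 14 && 3*arr[3*j + 7] <= -3 && (!(9*j + w <= u - 26)) && 3*j >= -12 && arr[c + 2] > 15)) && ((!(2*vec[w] + 3*j >= 10 || arr[2] > vec[3] + 3)) ==> ((!(9*j + w <= u - 26)) && 3*j >= -12 && arr[c + 2] > 15)) && b == 0 implies it.
Every state satisfying the precondition satisfies the weakest precondition: the implication holds.
Answer: valid
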